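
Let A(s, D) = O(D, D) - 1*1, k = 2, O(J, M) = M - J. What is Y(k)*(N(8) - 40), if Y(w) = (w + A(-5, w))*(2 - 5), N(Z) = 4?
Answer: 108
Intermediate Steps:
A(s, D) = -1 (A(s, D) = (D - D) - 1*1 = 0 - 1 = -1)
Y(w) = 3 - 3*w (Y(w) = (w - 1)*(2 - 5) = (-1 + w)*(-3) = 3 - 3*w)
Y(k)*(N(8) - 40) = (3 - 3*2)*(4 - 40) = (3 - 6)*(-36) = -3*(-36) = 108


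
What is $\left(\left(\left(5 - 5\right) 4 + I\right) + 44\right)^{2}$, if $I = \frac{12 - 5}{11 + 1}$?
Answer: $\frac{286225}{144} \approx 1987.7$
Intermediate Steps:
$I = \frac{7}{12} \approx 0.58333$
$\left(\left(\left(5 - 5\right) 4 + I\right) + 44\right)^{2} = \left(\left(\left(5 - 5\right) 4 + \frac{7}{12}\right) + 44\right)^{2} = \left(\left(0 \cdot 4 + \frac{7}{12}\right) + 44\right)^{2} = \left(\left(0 + \frac{7}{12}\right) + 44\right)^{2} = \left(\frac{7}{12} + 44\right)^{2} = \left(\frac{535}{12}\right)^{2} = \frac{286225}{144}$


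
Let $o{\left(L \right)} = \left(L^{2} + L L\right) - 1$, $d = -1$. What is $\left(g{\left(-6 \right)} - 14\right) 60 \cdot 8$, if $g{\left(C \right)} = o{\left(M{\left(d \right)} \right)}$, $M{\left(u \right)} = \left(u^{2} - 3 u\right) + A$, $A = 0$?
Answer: $8160$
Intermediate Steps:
$M{\left(u \right)} = u^{2} - 3 u$ ($M{\left(u \right)} = \left(u^{2} - 3 u\right) + 0 = u^{2} - 3 u$)
$o{\left(L \right)} = -1 + 2 L^{2}$ ($o{\left(L \right)} = \left(L^{2} + L^{2}\right) - 1 = 2 L^{2} - 1 = -1 + 2 L^{2}$)
$g{\left(C \right)} = 31$ ($g{\left(C \right)} = -1 + 2 \left(- (-3 - 1)\right)^{2} = -1 + 2 \left(\left(-1\right) \left(-4\right)\right)^{2} = -1 + 2 \cdot 4^{2} = -1 + 2 \cdot 16 = -1 + 32 = 31$)
$\left(g{\left(-6 \right)} - 14\right) 60 \cdot 8 = \left(31 - 14\right) 60 \cdot 8 = 17 \cdot 60 \cdot 8 = 1020 \cdot 8 = 8160$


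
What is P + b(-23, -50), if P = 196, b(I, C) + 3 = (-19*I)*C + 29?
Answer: -21628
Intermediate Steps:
b(I, C) = 26 - 19*C*I (b(I, C) = -3 + ((-19*I)*C + 29) = -3 + (-19*C*I + 29) = -3 + (29 - 19*C*I) = 26 - 19*C*I)
P + b(-23, -50) = 196 + (26 - 19*(-50)*(-23)) = 196 + (26 - 21850) = 196 - 21824 = -21628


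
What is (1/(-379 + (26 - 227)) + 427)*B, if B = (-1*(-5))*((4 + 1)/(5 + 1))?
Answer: 412765/232 ≈ 1779.2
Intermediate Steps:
B = 25/6 (B = 5*(5/6) = 25/6 ≈ 4.1667)
(1/(-379 + (26 - 227)) + 427)*B = (1/(-379 + (26 - 227)) + 427)*(25/6) = (1/(-379 - 201) + 427)*(25/6) = (1/(-580) + 427)*(25/6) = (-1/580 + 427)*(25/6) = (247659/580)*(25/6) = 412765/232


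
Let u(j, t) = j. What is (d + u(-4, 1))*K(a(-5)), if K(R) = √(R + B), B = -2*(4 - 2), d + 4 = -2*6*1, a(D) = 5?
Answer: -20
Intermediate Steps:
d = -16 (d = -4 - 2*6*1 = -4 - 12*1 = -4 - 12 = -16)
B = -4 (B = -2*2 = -4)
K(R) = √(-4 + R) (K(R) = √(R - 4) = √(-4 + R))
(d + u(-4, 1))*K(a(-5)) = (-16 - 4)*√(-4 + 5) = -20*√1 = -20*1 = -20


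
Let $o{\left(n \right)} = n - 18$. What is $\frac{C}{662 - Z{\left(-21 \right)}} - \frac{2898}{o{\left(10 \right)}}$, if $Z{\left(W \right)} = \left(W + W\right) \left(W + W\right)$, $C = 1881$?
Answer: $\frac{41823}{116} \approx 360.54$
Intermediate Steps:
$o{\left(n \right)} = -18 + n$
$Z{\left(W \right)} = 4 W^{2}$ ($Z{\left(W \right)} = 2 W 2 W = 4 W^{2}$)
$\frac{C}{662 - Z{\left(-21 \right)}} - \frac{2898}{o{\left(10 \right)}} = \frac{1881}{662 - 4 \left(-21\right)^{2}} - \frac{2898}{-18 + 10} = \frac{1881}{662 - 4 \cdot 441} - \frac{2898}{-8} = \frac{1881}{662 - 1764} - - \frac{1449}{4} = \frac{1881}{662 - 1764} + \frac{1449}{4} = \frac{1881}{-1102} + \frac{1449}{4} = 1881 \left(- \frac{1}{1102}\right) + \frac{1449}{4} = - \frac{99}{58} + \frac{1449}{4} = \frac{41823}{116}$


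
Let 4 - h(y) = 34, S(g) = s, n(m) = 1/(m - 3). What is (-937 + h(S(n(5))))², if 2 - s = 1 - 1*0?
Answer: 935089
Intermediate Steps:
n(m) = 1/(-3 + m)
s = 1 (s = 2 - (1 - 1*0) = 2 - (1 + 0) = 2 - 1*1 = 2 - 1 = 1)
S(g) = 1
h(y) = -30 (h(y) = 4 - 1*34 = 4 - 34 = -30)
(-937 + h(S(n(5))))² = (-937 - 30)² = (-967)² = 935089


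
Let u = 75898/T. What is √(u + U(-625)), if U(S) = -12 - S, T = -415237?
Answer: √105663027003771/415237 ≈ 24.755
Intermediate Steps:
u = -75898/415237 (u = 75898/(-415237) = 75898*(-1/415237) = -75898/415237 ≈ -0.18278)
√(u + U(-625)) = √(-75898/415237 + (-12 - 1*(-625))) = √(-75898/415237 + (-12 + 625)) = √(-75898/415237 + 613) = √(254464383/415237) = √105663027003771/415237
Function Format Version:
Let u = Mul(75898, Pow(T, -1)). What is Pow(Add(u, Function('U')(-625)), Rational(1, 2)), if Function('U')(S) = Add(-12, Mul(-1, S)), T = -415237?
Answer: Mul(Rational(1, 415237), Pow(105663027003771, Rational(1, 2))) ≈ 24.755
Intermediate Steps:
u = Rational(-75898, 415237) (u = Mul(75898, Pow(-415237, -1)) = Mul(75898, Rational(-1, 415237)) = Rational(-75898, 415237) ≈ -0.18278)
Pow(Add(u, Function('U')(-625)), Rational(1, 2)) = Pow(Add(Rational(-75898, 415237), Add(-12, Mul(-1, -625))), Rational(1, 2)) = Pow(Add(Rational(-75898, 415237), Add(-12, 625)), Rational(1, 2)) = Pow(Add(Rational(-75898, 415237), 613), Rational(1, 2)) = Pow(Rational(254464383, 415237), Rational(1, 2)) = Mul(Rational(1, 415237), Pow(105663027003771, Rational(1, 2)))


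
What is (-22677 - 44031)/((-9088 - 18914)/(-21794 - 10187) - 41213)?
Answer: 125493444/77529703 ≈ 1.6187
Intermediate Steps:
(-22677 - 44031)/((-9088 - 18914)/(-21794 - 10187) - 41213) = -66708/(-28002/(-31981) - 41213) = -66708/(-28002*(-1/31981) - 41213) = -66708/(28002/31981 - 41213) = -66708/(-1318004951/31981) = -66708*(-31981/1318004951) = 125493444/77529703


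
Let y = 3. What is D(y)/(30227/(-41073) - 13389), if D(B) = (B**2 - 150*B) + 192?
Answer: 10227177/549956624 ≈ 0.018596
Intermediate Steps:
D(B) = 192 + B**2 - 150*B
D(y)/(30227/(-41073) - 13389) = (192 + 3**2 - 150*3)/(30227/(-41073) - 13389) = (192 + 9 - 450)/(30227*(-1/41073) - 13389) = -249/(-30227/41073 - 13389) = -249/(-549956624/41073) = -249*(-41073/549956624) = 10227177/549956624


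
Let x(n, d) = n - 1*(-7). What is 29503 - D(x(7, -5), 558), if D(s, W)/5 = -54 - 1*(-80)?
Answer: 29373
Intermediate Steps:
x(n, d) = 7 + n (x(n, d) = n + 7 = 7 + n)
D(s, W) = 130 (D(s, W) = 5*(-54 - 1*(-80)) = 5*(-54 + 80) = 5*26 = 130)
29503 - D(x(7, -5), 558) = 29503 - 1*130 = 29503 - 130 = 29373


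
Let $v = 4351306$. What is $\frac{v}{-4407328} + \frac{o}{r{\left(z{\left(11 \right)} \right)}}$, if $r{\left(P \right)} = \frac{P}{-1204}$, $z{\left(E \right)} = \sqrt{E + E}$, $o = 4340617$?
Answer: $- \frac{2175653}{2203664} - \frac{2613051434 \sqrt{22}}{11} \approx -1.1142 \cdot 10^{9}$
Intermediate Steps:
$z{\left(E \right)} = \sqrt{2} \sqrt{E}$ ($z{\left(E \right)} = \sqrt{2 E} = \sqrt{2} \sqrt{E}$)
$r{\left(P \right)} = - \frac{P}{1204}$ ($r{\left(P \right)} = P \left(- \frac{1}{1204}\right) = - \frac{P}{1204}$)
$\frac{v}{-4407328} + \frac{o}{r{\left(z{\left(11 \right)} \right)}} = \frac{4351306}{-4407328} + \frac{4340617}{\left(- \frac{1}{1204}\right) \sqrt{2} \sqrt{11}} = 4351306 \left(- \frac{1}{4407328}\right) + \frac{4340617}{\left(- \frac{1}{1204}\right) \sqrt{22}} = - \frac{2175653}{2203664} + 4340617 \left(- \frac{602 \sqrt{22}}{11}\right) = - \frac{2175653}{2203664} - \frac{2613051434 \sqrt{22}}{11}$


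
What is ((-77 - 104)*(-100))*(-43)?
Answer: -778300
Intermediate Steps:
((-77 - 104)*(-100))*(-43) = -181*(-100)*(-43) = 18100*(-43) = -778300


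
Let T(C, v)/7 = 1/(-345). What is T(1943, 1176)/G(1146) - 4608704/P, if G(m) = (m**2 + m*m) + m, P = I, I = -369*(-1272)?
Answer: -58030202656753/5910017249790 ≈ -9.8190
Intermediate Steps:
I = 469368
P = 469368
G(m) = m + 2*m**2 (G(m) = (m**2 + m**2) + m = 2*m**2 + m = m + 2*m**2)
T(C, v) = -7/345 (T(C, v) = 7/(-345) = 7*(-1/345) = -7/345)
T(1943, 1176)/G(1146) - 4608704/P = -7*1/(1146*(1 + 2*1146))/345 - 4608704/469368 = -7*1/(1146*(1 + 2292))/345 - 4608704*1/469368 = -7/(345*(1146*2293)) - 576088/58671 = -7/345/2627778 - 576088/58671 = -7/345*1/2627778 - 576088/58671 = -7/906583410 - 576088/58671 = -58030202656753/5910017249790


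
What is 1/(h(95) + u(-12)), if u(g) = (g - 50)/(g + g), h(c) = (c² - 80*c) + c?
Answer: 12/18271 ≈ 0.00065678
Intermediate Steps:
h(c) = c² - 79*c
u(g) = (-50 + g)/(2*g) (u(g) = (-50 + g)/((2*g)) = (-50 + g)*(1/(2*g)) = (-50 + g)/(2*g))
1/(h(95) + u(-12)) = 1/(95*(-79 + 95) + (½)*(-50 - 12)/(-12)) = 1/(95*16 + (½)*(-1/12)*(-62)) = 1/(1520 + 31/12) = 1/(18271/12) = 12/18271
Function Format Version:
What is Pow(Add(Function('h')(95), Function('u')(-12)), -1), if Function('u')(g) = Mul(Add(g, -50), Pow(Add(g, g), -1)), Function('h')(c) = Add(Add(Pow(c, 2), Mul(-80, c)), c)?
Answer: Rational(12, 18271) ≈ 0.00065678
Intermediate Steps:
Function('h')(c) = Add(Pow(c, 2), Mul(-79, c))
Function('u')(g) = Mul(Rational(1, 2), Pow(g, -1), Add(-50, g)) (Function('u')(g) = Mul(Add(-50, g), Pow(Mul(2, g), -1)) = Mul(Add(-50, g), Mul(Rational(1, 2), Pow(g, -1))) = Mul(Rational(1, 2), Pow(g, -1), Add(-50, g)))
Pow(Add(Function('h')(95), Function('u')(-12)), -1) = Pow(Add(Mul(95, Add(-79, 95)), Mul(Rational(1, 2), Pow(-12, -1), Add(-50, -12))), -1) = Pow(Add(Mul(95, 16), Mul(Rational(1, 2), Rational(-1, 12), -62)), -1) = Pow(Add(1520, Rational(31, 12)), -1) = Pow(Rational(18271, 12), -1) = Rational(12, 18271)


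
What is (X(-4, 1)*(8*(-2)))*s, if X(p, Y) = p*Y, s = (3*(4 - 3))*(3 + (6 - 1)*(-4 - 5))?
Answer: -8064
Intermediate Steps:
s = -126 (s = (3*1)*(3 + 5*(-9)) = 3*(3 - 45) = 3*(-42) = -126)
X(p, Y) = Y*p
(X(-4, 1)*(8*(-2)))*s = ((1*(-4))*(8*(-2)))*(-126) = -4*(-16)*(-126) = 64*(-126) = -8064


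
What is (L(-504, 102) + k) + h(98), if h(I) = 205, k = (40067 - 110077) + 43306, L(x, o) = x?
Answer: -27003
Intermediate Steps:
k = -26704 (k = -70010 + 43306 = -26704)
(L(-504, 102) + k) + h(98) = (-504 - 26704) + 205 = -27208 + 205 = -27003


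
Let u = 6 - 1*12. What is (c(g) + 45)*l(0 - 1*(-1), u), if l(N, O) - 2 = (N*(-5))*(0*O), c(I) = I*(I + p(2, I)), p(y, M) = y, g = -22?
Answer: 970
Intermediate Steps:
c(I) = I*(2 + I) (c(I) = I*(I + 2) = I*(2 + I))
u = -6 (u = 6 - 12 = -6)
l(N, O) = 2 (l(N, O) = 2 + (N*(-5))*(0*O) = 2 - 5*N*0 = 2 + 0 = 2)
(c(g) + 45)*l(0 - 1*(-1), u) = (-22*(2 - 22) + 45)*2 = (-22*(-20) + 45)*2 = (440 + 45)*2 = 485*2 = 970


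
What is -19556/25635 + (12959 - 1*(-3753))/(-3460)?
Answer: -24803794/4434855 ≈ -5.5929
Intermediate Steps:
-19556/25635 + (12959 - 1*(-3753))/(-3460) = -19556*1/25635 + (12959 + 3753)*(-1/3460) = -19556/25635 + 16712*(-1/3460) = -19556/25635 - 4178/865 = -24803794/4434855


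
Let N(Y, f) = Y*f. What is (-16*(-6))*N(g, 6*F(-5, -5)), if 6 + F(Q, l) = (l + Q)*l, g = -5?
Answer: -126720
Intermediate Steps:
F(Q, l) = -6 + l*(Q + l) (F(Q, l) = -6 + (l + Q)*l = -6 + (Q + l)*l = -6 + l*(Q + l))
(-16*(-6))*N(g, 6*F(-5, -5)) = (-16*(-6))*(-30*(-6 + (-5)**2 - 5*(-5))) = 96*(-30*(-6 + 25 + 25)) = 96*(-30*44) = 96*(-5*264) = 96*(-1320) = -126720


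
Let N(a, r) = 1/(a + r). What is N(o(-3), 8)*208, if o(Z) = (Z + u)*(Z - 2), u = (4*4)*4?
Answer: -208/297 ≈ -0.70034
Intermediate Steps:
u = 64 (u = 16*4 = 64)
o(Z) = (-2 + Z)*(64 + Z) (o(Z) = (Z + 64)*(Z - 2) = (64 + Z)*(-2 + Z) = (-2 + Z)*(64 + Z))
N(o(-3), 8)*208 = 208/((-128 + (-3)² + 62*(-3)) + 8) = 208/((-128 + 9 - 186) + 8) = 208/(-305 + 8) = 208/(-297) = -1/297*208 = -208/297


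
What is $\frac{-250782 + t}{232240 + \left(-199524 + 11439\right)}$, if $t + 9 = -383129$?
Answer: $- \frac{126784}{8831} \approx -14.357$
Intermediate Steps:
$t = -383138$ ($t = -9 - 383129 = -383138$)
$\frac{-250782 + t}{232240 + \left(-199524 + 11439\right)} = \frac{-250782 - 383138}{232240 + \left(-199524 + 11439\right)} = - \frac{633920}{232240 - 188085} = - \frac{633920}{44155} = \left(-633920\right) \frac{1}{44155} = - \frac{126784}{8831}$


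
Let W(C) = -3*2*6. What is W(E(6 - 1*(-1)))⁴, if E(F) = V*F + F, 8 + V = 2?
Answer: 1679616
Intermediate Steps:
V = -6 (V = -8 + 2 = -6)
E(F) = -5*F (E(F) = -6*F + F = -5*F)
W(C) = -36 (W(C) = -6*6 = -36)
W(E(6 - 1*(-1)))⁴ = (-36)⁴ = 1679616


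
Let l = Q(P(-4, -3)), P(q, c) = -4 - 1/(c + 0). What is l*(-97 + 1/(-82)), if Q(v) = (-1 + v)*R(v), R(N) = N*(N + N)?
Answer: 13475770/1107 ≈ 12173.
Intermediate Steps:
R(N) = 2*N² (R(N) = N*(2*N) = 2*N²)
P(q, c) = -4 - 1/c
Q(v) = 2*v²*(-1 + v) (Q(v) = (-1 + v)*(2*v²) = 2*v²*(-1 + v))
l = -3388/27 (l = 2*(-4 - 1/(-3))²*(-1 + (-4 - 1/(-3))) = 2*(-4 - 1*(-⅓))²*(-1 + (-4 - 1*(-⅓))) = 2*(-4 + ⅓)²*(-1 + (-4 + ⅓)) = 2*(-11/3)²*(-1 - 11/3) = 2*(121/9)*(-14/3) = -3388/27 ≈ -125.48)
l*(-97 + 1/(-82)) = -3388*(-97 + 1/(-82))/27 = -3388*(-97 - 1/82)/27 = -3388/27*(-7955/82) = 13475770/1107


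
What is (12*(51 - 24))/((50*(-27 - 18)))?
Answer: -18/125 ≈ -0.14400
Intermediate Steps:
(12*(51 - 24))/((50*(-27 - 18))) = (12*27)/((50*(-45))) = 324/(-2250) = 324*(-1/2250) = -18/125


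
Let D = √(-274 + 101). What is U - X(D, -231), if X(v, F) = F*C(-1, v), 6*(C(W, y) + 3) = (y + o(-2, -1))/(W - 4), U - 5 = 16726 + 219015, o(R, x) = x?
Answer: 2350607/10 - 77*I*√173/10 ≈ 2.3506e+5 - 101.28*I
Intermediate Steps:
U = 235746 (U = 5 + (16726 + 219015) = 5 + 235741 = 235746)
C(W, y) = -3 + (-1 + y)/(6*(-4 + W)) (C(W, y) = -3 + ((y - 1)/(W - 4))/6 = -3 + ((-1 + y)/(-4 + W))/6 = -3 + (-1 + y)/(6*(-4 + W)))
D = I*√173 (D = √(-173) = I*√173 ≈ 13.153*I)
X(v, F) = F*(-89/30 - v/30) (X(v, F) = F*((71 + v - 18*(-1))/(6*(-4 - 1))) = F*((⅙)*(71 + v + 18)/(-5)) = F*((⅙)*(-⅕)*(89 + v)) = F*(-89/30 - v/30))
U - X(D, -231) = 235746 - (-1)*(-231)*(89 + I*√173)/30 = 235746 - (6853/10 + 77*I*√173/10) = 235746 + (-6853/10 - 77*I*√173/10) = 2350607/10 - 77*I*√173/10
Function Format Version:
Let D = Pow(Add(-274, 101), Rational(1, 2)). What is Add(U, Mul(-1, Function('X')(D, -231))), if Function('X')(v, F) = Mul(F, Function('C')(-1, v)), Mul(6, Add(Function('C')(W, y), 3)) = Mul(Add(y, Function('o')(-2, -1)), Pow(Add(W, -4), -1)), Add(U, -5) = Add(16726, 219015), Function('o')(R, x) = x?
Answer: Add(Rational(2350607, 10), Mul(Rational(-77, 10), I, Pow(173, Rational(1, 2)))) ≈ Add(2.3506e+5, Mul(-101.28, I))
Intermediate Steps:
U = 235746 (U = Add(5, Add(16726, 219015)) = Add(5, 235741) = 235746)
Function('C')(W, y) = Add(-3, Mul(Rational(1, 6), Pow(Add(-4, W), -1), Add(-1, y))) (Function('C')(W, y) = Add(-3, Mul(Rational(1, 6), Mul(Add(y, -1), Pow(Add(W, -4), -1)))) = Add(-3, Mul(Rational(1, 6), Mul(Add(-1, y), Pow(Add(-4, W), -1)))) = Add(-3, Mul(Rational(1, 6), Mul(Pow(Add(-4, W), -1), Add(-1, y)))) = Add(-3, Mul(Rational(1, 6), Pow(Add(-4, W), -1), Add(-1, y))))
D = Mul(I, Pow(173, Rational(1, 2))) (D = Pow(-173, Rational(1, 2)) = Mul(I, Pow(173, Rational(1, 2))) ≈ Mul(13.153, I))
Function('X')(v, F) = Mul(F, Add(Rational(-89, 30), Mul(Rational(-1, 30), v))) (Function('X')(v, F) = Mul(F, Mul(Rational(1, 6), Pow(Add(-4, -1), -1), Add(71, v, Mul(-18, -1)))) = Mul(F, Mul(Rational(1, 6), Pow(-5, -1), Add(71, v, 18))) = Mul(F, Mul(Rational(1, 6), Rational(-1, 5), Add(89, v))) = Mul(F, Add(Rational(-89, 30), Mul(Rational(-1, 30), v))))
Add(U, Mul(-1, Function('X')(D, -231))) = Add(235746, Mul(-1, Mul(Rational(-1, 30), -231, Add(89, Mul(I, Pow(173, Rational(1, 2))))))) = Add(235746, Mul(-1, Add(Rational(6853, 10), Mul(Rational(77, 10), I, Pow(173, Rational(1, 2)))))) = Add(235746, Add(Rational(-6853, 10), Mul(Rational(-77, 10), I, Pow(173, Rational(1, 2))))) = Add(Rational(2350607, 10), Mul(Rational(-77, 10), I, Pow(173, Rational(1, 2))))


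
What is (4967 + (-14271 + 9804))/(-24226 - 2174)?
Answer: -5/264 ≈ -0.018939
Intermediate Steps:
(4967 + (-14271 + 9804))/(-24226 - 2174) = (4967 - 4467)/(-26400) = 500*(-1/26400) = -5/264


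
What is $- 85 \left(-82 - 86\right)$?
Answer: $14280$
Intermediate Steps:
$- 85 \left(-82 - 86\right) = \left(-85\right) \left(-168\right) = 14280$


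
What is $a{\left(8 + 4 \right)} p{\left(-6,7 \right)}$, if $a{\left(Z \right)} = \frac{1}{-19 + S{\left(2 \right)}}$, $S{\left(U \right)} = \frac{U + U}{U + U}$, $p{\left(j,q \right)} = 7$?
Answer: $- \frac{7}{18} \approx -0.38889$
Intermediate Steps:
$S{\left(U \right)} = 1$ ($S{\left(U \right)} = \frac{2 U}{2 U} = 2 U \frac{1}{2 U} = 1$)
$a{\left(Z \right)} = - \frac{1}{18}$ ($a{\left(Z \right)} = \frac{1}{-19 + 1} = \frac{1}{-18} = - \frac{1}{18}$)
$a{\left(8 + 4 \right)} p{\left(-6,7 \right)} = \left(- \frac{1}{18}\right) 7 = - \frac{7}{18}$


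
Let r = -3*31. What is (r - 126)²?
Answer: 47961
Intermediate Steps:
r = -93
(r - 126)² = (-93 - 126)² = (-219)² = 47961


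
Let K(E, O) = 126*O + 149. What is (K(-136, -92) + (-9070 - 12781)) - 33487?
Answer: -66781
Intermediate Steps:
K(E, O) = 149 + 126*O
(K(-136, -92) + (-9070 - 12781)) - 33487 = ((149 + 126*(-92)) + (-9070 - 12781)) - 33487 = ((149 - 11592) - 21851) - 33487 = (-11443 - 21851) - 33487 = -33294 - 33487 = -66781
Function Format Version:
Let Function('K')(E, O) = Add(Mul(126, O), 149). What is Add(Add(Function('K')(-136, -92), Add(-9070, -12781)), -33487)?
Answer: -66781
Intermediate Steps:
Function('K')(E, O) = Add(149, Mul(126, O))
Add(Add(Function('K')(-136, -92), Add(-9070, -12781)), -33487) = Add(Add(Add(149, Mul(126, -92)), Add(-9070, -12781)), -33487) = Add(Add(Add(149, -11592), -21851), -33487) = Add(Add(-11443, -21851), -33487) = Add(-33294, -33487) = -66781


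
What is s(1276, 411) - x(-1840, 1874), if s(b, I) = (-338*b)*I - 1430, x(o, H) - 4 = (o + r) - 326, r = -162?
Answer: -177258474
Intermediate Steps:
x(o, H) = -484 + o (x(o, H) = 4 + ((o - 162) - 326) = 4 + ((-162 + o) - 326) = 4 + (-488 + o) = -484 + o)
s(b, I) = -1430 - 338*I*b (s(b, I) = -338*I*b - 1430 = -1430 - 338*I*b)
s(1276, 411) - x(-1840, 1874) = (-1430 - 338*411*1276) - (-484 - 1840) = (-1430 - 177259368) - 1*(-2324) = -177260798 + 2324 = -177258474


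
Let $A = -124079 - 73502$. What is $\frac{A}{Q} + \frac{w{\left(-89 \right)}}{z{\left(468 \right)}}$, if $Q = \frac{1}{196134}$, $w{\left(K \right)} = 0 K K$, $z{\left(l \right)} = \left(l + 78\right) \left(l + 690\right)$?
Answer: $-38752351854$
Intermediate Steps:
$z{\left(l \right)} = \left(78 + l\right) \left(690 + l\right)$
$w{\left(K \right)} = 0$ ($w{\left(K \right)} = 0 K = 0$)
$Q = \frac{1}{196134} \approx 5.0986 \cdot 10^{-6}$
$A = -197581$
$\frac{A}{Q} + \frac{w{\left(-89 \right)}}{z{\left(468 \right)}} = - 197581 \frac{1}{\frac{1}{196134}} + \frac{0}{53820 + 468^{2} + 768 \cdot 468} = \left(-197581\right) 196134 + \frac{0}{53820 + 219024 + 359424} = -38752351854 + \frac{0}{632268} = -38752351854 + 0 \cdot \frac{1}{632268} = -38752351854 + 0 = -38752351854$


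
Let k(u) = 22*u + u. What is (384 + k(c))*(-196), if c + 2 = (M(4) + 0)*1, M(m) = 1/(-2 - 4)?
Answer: -196490/3 ≈ -65497.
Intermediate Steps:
M(m) = -⅙ (M(m) = 1/(-6) = -⅙)
c = -13/6 (c = -2 + (-⅙ + 0)*1 = -2 - ⅙*1 = -2 - ⅙ = -13/6 ≈ -2.1667)
k(u) = 23*u
(384 + k(c))*(-196) = (384 + 23*(-13/6))*(-196) = (384 - 299/6)*(-196) = (2005/6)*(-196) = -196490/3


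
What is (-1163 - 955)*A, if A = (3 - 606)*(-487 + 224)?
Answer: -335891502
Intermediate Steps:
A = 158589 (A = -603*(-263) = 158589)
(-1163 - 955)*A = (-1163 - 955)*158589 = -2118*158589 = -335891502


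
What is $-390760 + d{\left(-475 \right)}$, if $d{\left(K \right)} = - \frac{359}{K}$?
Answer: $- \frac{185610641}{475} \approx -3.9076 \cdot 10^{5}$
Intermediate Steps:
$-390760 + d{\left(-475 \right)} = -390760 - \frac{359}{-475} = -390760 - - \frac{359}{475} = -390760 + \frac{359}{475} = - \frac{185610641}{475}$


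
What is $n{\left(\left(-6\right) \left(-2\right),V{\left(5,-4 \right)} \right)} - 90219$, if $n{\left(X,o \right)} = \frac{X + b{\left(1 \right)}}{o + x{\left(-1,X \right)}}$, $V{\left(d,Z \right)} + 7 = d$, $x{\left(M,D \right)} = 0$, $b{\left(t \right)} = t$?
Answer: $- \frac{180451}{2} \approx -90226.0$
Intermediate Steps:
$V{\left(d,Z \right)} = -7 + d$
$n{\left(X,o \right)} = \frac{1 + X}{o}$ ($n{\left(X,o \right)} = \frac{X + 1}{o + 0} = \frac{1 + X}{o}$)
$n{\left(\left(-6\right) \left(-2\right),V{\left(5,-4 \right)} \right)} - 90219 = \frac{1 - -12}{-7 + 5} - 90219 = \frac{1 + 12}{-2} - 90219 = \left(- \frac{1}{2}\right) 13 - 90219 = - \frac{13}{2} - 90219 = - \frac{180451}{2}$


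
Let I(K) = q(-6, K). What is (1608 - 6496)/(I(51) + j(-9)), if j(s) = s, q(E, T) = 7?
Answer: 2444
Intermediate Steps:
I(K) = 7
(1608 - 6496)/(I(51) + j(-9)) = (1608 - 6496)/(7 - 9) = -4888/(-2) = -4888*(-½) = 2444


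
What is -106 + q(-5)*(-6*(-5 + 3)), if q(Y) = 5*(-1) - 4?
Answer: -214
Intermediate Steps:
q(Y) = -9 (q(Y) = -5 - 4 = -9)
-106 + q(-5)*(-6*(-5 + 3)) = -106 - (-54)*(-5 + 3) = -106 - (-54)*(-2) = -106 - 9*12 = -106 - 108 = -214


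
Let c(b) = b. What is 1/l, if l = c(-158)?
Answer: -1/158 ≈ -0.0063291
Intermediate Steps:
l = -158
1/l = 1/(-158) = -1/158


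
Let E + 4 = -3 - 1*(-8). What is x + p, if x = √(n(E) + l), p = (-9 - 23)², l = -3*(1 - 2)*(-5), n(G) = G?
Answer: 1024 + I*√14 ≈ 1024.0 + 3.7417*I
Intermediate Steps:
E = 1 (E = -4 + (-3 - 1*(-8)) = -4 + (-3 + 8) = -4 + 5 = 1)
l = -15 (l = -3*(-1)*(-5) = 3*(-5) = -15)
p = 1024 (p = (-32)² = 1024)
x = I*√14 (x = √(1 - 15) = √(-14) = I*√14 ≈ 3.7417*I)
x + p = I*√14 + 1024 = 1024 + I*√14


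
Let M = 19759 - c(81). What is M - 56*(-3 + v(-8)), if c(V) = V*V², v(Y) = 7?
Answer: -511906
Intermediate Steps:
c(V) = V³
M = -511682 (M = 19759 - 1*81³ = 19759 - 1*531441 = 19759 - 531441 = -511682)
M - 56*(-3 + v(-8)) = -511682 - 56*(-3 + 7) = -511682 - 56*4 = -511682 - 1*224 = -511682 - 224 = -511906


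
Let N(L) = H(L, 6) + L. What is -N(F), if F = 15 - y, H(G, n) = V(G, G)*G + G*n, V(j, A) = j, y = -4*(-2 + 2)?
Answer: -330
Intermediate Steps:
y = 0 (y = -4*0 = 0)
H(G, n) = G**2 + G*n (H(G, n) = G*G + G*n = G**2 + G*n)
F = 15 (F = 15 - 1*0 = 15 + 0 = 15)
N(L) = L + L*(6 + L) (N(L) = L*(L + 6) + L = L*(6 + L) + L = L + L*(6 + L))
-N(F) = -15*(7 + 15) = -15*22 = -1*330 = -330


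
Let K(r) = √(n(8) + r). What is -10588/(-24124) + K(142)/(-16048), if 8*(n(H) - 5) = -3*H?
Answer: 10601671/24196372 ≈ 0.43815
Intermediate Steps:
n(H) = 5 - 3*H/8 (n(H) = 5 + (-3*H)/8 = 5 - 3*H/8)
K(r) = √(2 + r) (K(r) = √((5 - 3/8*8) + r) = √((5 - 3) + r) = √(2 + r))
-10588/(-24124) + K(142)/(-16048) = -10588/(-24124) + √(2 + 142)/(-16048) = -10588*(-1/24124) + √144*(-1/16048) = 2647/6031 + 12*(-1/16048) = 2647/6031 - 3/4012 = 10601671/24196372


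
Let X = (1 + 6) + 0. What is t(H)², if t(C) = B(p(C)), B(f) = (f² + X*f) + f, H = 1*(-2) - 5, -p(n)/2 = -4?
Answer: 16384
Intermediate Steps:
X = 7 (X = 7 + 0 = 7)
p(n) = 8 (p(n) = -2*(-4) = 8)
H = -7 (H = -2 - 5 = -7)
B(f) = f² + 8*f (B(f) = (f² + 7*f) + f = f² + 8*f)
t(C) = 128 (t(C) = 8*(8 + 8) = 8*16 = 128)
t(H)² = 128² = 16384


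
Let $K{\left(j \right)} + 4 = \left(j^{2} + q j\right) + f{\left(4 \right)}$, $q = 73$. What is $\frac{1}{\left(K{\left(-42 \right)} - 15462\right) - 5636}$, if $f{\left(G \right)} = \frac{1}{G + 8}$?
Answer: $- \frac{12}{268847} \approx -4.4635 \cdot 10^{-5}$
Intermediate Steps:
$f{\left(G \right)} = \frac{1}{8 + G}$
$K{\left(j \right)} = - \frac{47}{12} + j^{2} + 73 j$ ($K{\left(j \right)} = -4 + \left(\left(j^{2} + 73 j\right) + \frac{1}{8 + 4}\right) = -4 + \left(\left(j^{2} + 73 j\right) + \frac{1}{12}\right) = -4 + \left(\frac{1}{12} + j^{2} + 73 j\right) = - \frac{47}{12} + j^{2} + 73 j$)
$\frac{1}{\left(K{\left(-42 \right)} - 15462\right) - 5636} = \frac{1}{\left(\left(- \frac{47}{12} + \left(-42\right)^{2} + 73 \left(-42\right)\right) - 15462\right) - 5636} = \frac{1}{\left(\left(- \frac{47}{12} + 1764 - 3066\right) - 15462\right) - 5636} = \frac{1}{\left(- \frac{15671}{12} - 15462\right) - 5636} = \frac{1}{- \frac{201215}{12} - 5636} = \frac{1}{- \frac{268847}{12}} = - \frac{12}{268847}$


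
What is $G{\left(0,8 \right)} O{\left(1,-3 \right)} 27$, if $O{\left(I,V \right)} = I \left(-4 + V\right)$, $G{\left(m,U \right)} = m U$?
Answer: $0$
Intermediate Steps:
$G{\left(m,U \right)} = U m$
$G{\left(0,8 \right)} O{\left(1,-3 \right)} 27 = 8 \cdot 0 \cdot 1 \left(-4 - 3\right) 27 = 0 \cdot 1 \left(-7\right) 27 = 0 \left(-7\right) 27 = 0 \cdot 27 = 0$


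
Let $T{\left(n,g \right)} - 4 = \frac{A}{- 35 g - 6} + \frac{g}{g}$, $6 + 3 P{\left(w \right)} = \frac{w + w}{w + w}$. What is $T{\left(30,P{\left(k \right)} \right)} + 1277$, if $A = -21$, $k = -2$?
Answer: $\frac{201211}{157} \approx 1281.6$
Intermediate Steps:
$P{\left(w \right)} = - \frac{5}{3}$ ($P{\left(w \right)} = -2 + \frac{\left(w + w\right) \frac{1}{w + w}}{3} = -2 + \frac{2 w \frac{1}{2 w}}{3} = -2 + \frac{1}{3} \cdot 1 = -2 + \frac{1}{3} = - \frac{5}{3}$)
$T{\left(n,g \right)} = 5 - \frac{21}{-6 - 35 g}$ ($T{\left(n,g \right)} = 4 - \left(\frac{21}{- 35 g - 6} - \frac{g}{g}\right) = 4 + \left(- \frac{21}{-6 - 35 g} + 1\right) = 4 + \left(1 - \frac{21}{-6 - 35 g}\right) = 5 - \frac{21}{-6 - 35 g}$)
$T{\left(30,P{\left(k \right)} \right)} + 1277 = \frac{51 + 175 \left(- \frac{5}{3}\right)}{6 + 35 \left(- \frac{5}{3}\right)} + 1277 = \frac{51 - \frac{875}{3}}{6 - \frac{175}{3}} + 1277 = \frac{1}{- \frac{157}{3}} \left(- \frac{722}{3}\right) + 1277 = \left(- \frac{3}{157}\right) \left(- \frac{722}{3}\right) + 1277 = \frac{722}{157} + 1277 = \frac{201211}{157}$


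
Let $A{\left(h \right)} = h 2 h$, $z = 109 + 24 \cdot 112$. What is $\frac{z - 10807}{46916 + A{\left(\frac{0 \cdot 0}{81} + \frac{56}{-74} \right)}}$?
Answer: $- \frac{5482845}{32114786} \approx -0.17073$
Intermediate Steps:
$z = 2797$ ($z = 109 + 2688 = 2797$)
$A{\left(h \right)} = 2 h^{2}$ ($A{\left(h \right)} = 2 h h = 2 h^{2}$)
$\frac{z - 10807}{46916 + A{\left(\frac{0 \cdot 0}{81} + \frac{56}{-74} \right)}} = \frac{2797 - 10807}{46916 + 2 \left(\frac{0 \cdot 0}{81} + \frac{56}{-74}\right)^{2}} = - \frac{8010}{46916 + 2 \left(0 \cdot \frac{1}{81} + 56 \left(- \frac{1}{74}\right)\right)^{2}} = - \frac{8010}{46916 + 2 \left(0 - \frac{28}{37}\right)^{2}} = - \frac{8010}{46916 + 2 \left(- \frac{28}{37}\right)^{2}} = - \frac{8010}{46916 + 2 \cdot \frac{784}{1369}} = - \frac{8010}{46916 + \frac{1568}{1369}} = - \frac{8010}{\frac{64229572}{1369}} = \left(-8010\right) \frac{1369}{64229572} = - \frac{5482845}{32114786}$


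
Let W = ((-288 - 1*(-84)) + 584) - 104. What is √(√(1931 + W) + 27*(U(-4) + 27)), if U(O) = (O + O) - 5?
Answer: √(378 + √2207) ≈ 20.615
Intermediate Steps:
U(O) = -5 + 2*O (U(O) = 2*O - 5 = -5 + 2*O)
W = 276 (W = ((-288 + 84) + 584) - 104 = (-204 + 584) - 104 = 380 - 104 = 276)
√(√(1931 + W) + 27*(U(-4) + 27)) = √(√(1931 + 276) + 27*((-5 + 2*(-4)) + 27)) = √(√2207 + 27*((-5 - 8) + 27)) = √(√2207 + 27*(-13 + 27)) = √(√2207 + 27*14) = √(√2207 + 378) = √(378 + √2207)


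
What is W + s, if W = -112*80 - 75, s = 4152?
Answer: -4883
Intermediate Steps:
W = -9035 (W = -8960 - 75 = -9035)
W + s = -9035 + 4152 = -4883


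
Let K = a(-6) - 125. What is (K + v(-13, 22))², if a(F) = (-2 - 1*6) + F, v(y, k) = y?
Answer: 23104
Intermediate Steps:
a(F) = -8 + F (a(F) = (-2 - 6) + F = -8 + F)
K = -139 (K = (-8 - 6) - 125 = -14 - 125 = -139)
(K + v(-13, 22))² = (-139 - 13)² = (-152)² = 23104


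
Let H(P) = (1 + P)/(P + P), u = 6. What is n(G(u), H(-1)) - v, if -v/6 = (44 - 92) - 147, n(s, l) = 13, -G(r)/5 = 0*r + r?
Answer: -1157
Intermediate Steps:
H(P) = (1 + P)/(2*P) (H(P) = (1 + P)/((2*P)) = (1 + P)*(1/(2*P)) = (1 + P)/(2*P))
G(r) = -5*r (G(r) = -5*(0*r + r) = -5*(0 + r) = -5*r)
v = 1170 (v = -6*((44 - 92) - 147) = -6*(-48 - 147) = -6*(-195) = 1170)
n(G(u), H(-1)) - v = 13 - 1*1170 = 13 - 1170 = -1157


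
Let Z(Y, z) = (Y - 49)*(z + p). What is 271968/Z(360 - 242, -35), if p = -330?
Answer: -90656/8395 ≈ -10.799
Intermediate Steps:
Z(Y, z) = (-330 + z)*(-49 + Y) (Z(Y, z) = (Y - 49)*(z - 330) = (-49 + Y)*(-330 + z) = (-330 + z)*(-49 + Y))
271968/Z(360 - 242, -35) = 271968/(16170 - 330*(360 - 242) - 49*(-35) + (360 - 242)*(-35)) = 271968/(16170 - 330*118 + 1715 + 118*(-35)) = 271968/(16170 - 38940 + 1715 - 4130) = 271968/(-25185) = 271968*(-1/25185) = -90656/8395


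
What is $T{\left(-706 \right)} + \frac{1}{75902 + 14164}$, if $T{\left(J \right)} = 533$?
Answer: $\frac{48005179}{90066} \approx 533.0$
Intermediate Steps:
$T{\left(-706 \right)} + \frac{1}{75902 + 14164} = 533 + \frac{1}{75902 + 14164} = 533 + \frac{1}{90066} = \frac{48005179}{90066}$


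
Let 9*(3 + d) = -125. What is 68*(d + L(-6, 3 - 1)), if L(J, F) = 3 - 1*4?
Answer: -10948/9 ≈ -1216.4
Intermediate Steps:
d = -152/9 (d = -3 + (⅑)*(-125) = -3 - 125/9 = -152/9 ≈ -16.889)
L(J, F) = -1 (L(J, F) = 3 - 4 = -1)
68*(d + L(-6, 3 - 1)) = 68*(-152/9 - 1) = 68*(-161/9) = -10948/9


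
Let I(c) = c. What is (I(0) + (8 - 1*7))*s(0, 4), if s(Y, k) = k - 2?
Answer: 2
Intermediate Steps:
s(Y, k) = -2 + k
(I(0) + (8 - 1*7))*s(0, 4) = (0 + (8 - 1*7))*(-2 + 4) = (0 + (8 - 7))*2 = (0 + 1)*2 = 1*2 = 2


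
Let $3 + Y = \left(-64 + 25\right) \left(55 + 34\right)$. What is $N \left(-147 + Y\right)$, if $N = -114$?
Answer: $412794$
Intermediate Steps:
$Y = -3474$ ($Y = -3 + \left(-64 + 25\right) \left(55 + 34\right) = -3 - 3471 = -3474$)
$N \left(-147 + Y\right) = - 114 \left(-147 - 3474\right) = \left(-114\right) \left(-3621\right) = 412794$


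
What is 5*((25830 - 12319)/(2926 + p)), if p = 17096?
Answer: 67555/20022 ≈ 3.3740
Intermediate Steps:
5*((25830 - 12319)/(2926 + p)) = 5*((25830 - 12319)/(2926 + 17096)) = 5*(13511/20022) = 67555/20022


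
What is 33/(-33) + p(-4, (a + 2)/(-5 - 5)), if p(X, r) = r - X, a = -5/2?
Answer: 61/20 ≈ 3.0500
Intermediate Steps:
a = -5/2 (a = -5*½ = -5/2 ≈ -2.5000)
33/(-33) + p(-4, (a + 2)/(-5 - 5)) = 33/(-33) + ((-5/2 + 2)/(-5 - 5) - 1*(-4)) = -1/33*33 + (-½/(-10) + 4) = -1 + (-½*(-⅒) + 4) = -1 + (1/20 + 4) = -1 + 81/20 = 61/20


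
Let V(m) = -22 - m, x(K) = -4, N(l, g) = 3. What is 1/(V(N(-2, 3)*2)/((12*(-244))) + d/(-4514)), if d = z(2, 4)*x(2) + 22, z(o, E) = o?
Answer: 27084/175 ≈ 154.77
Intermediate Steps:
d = 14 (d = 2*(-4) + 22 = -8 + 22 = 14)
1/(V(N(-2, 3)*2)/((12*(-244))) + d/(-4514)) = 1/((-22 - 3*2)/((12*(-244))) + 14/(-4514)) = 1/((-22 - 1*6)/(-2928) + 14*(-1/4514)) = 1/((-22 - 6)*(-1/2928) - 7/2257) = 1/(-28*(-1/2928) - 7/2257) = 1/(7/732 - 7/2257) = 1/(175/27084) = 27084/175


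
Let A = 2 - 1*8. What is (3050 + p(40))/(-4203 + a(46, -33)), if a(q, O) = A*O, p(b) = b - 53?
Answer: -3037/4005 ≈ -0.75830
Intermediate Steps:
p(b) = -53 + b
A = -6 (A = 2 - 8 = -6)
a(q, O) = -6*O
(3050 + p(40))/(-4203 + a(46, -33)) = (3050 + (-53 + 40))/(-4203 - 6*(-33)) = (3050 - 13)/(-4203 + 198) = 3037/(-4005) = 3037*(-1/4005) = -3037/4005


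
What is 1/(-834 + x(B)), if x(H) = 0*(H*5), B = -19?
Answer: -1/834 ≈ -0.0011990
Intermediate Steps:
x(H) = 0 (x(H) = 0*(5*H) = 0)
1/(-834 + x(B)) = 1/(-834 + 0) = 1/(-834) = -1/834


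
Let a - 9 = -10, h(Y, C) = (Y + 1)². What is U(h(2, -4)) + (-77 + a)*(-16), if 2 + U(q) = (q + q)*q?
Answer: 1408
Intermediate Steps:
h(Y, C) = (1 + Y)²
U(q) = -2 + 2*q² (U(q) = -2 + (q + q)*q = -2 + (2*q)*q = -2 + 2*q²)
a = -1 (a = 9 - 10 = -1)
U(h(2, -4)) + (-77 + a)*(-16) = (-2 + 2*((1 + 2)²)²) + (-77 - 1)*(-16) = (-2 + 2*(3²)²) - 78*(-16) = (-2 + 2*9²) + 1248 = (-2 + 2*81) + 1248 = (-2 + 162) + 1248 = 160 + 1248 = 1408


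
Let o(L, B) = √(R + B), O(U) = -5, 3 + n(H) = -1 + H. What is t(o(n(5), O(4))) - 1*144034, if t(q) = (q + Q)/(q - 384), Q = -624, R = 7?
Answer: -10619074911/73727 + 120*√2/73727 ≈ -1.4403e+5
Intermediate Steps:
n(H) = -4 + H (n(H) = -3 + (-1 + H) = -4 + H)
o(L, B) = √(7 + B)
t(q) = (-624 + q)/(-384 + q) (t(q) = (q - 624)/(q - 384) = (-624 + q)/(-384 + q))
t(o(n(5), O(4))) - 1*144034 = (-624 + √(7 - 5))/(-384 + √(7 - 5)) - 1*144034 = (-624 + √2)/(-384 + √2) - 144034 = -144034 + (-624 + √2)/(-384 + √2)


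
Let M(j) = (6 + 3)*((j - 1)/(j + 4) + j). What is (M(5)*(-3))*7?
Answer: -1029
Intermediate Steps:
M(j) = 9*j + 9*(-1 + j)/(4 + j) (M(j) = 9*((-1 + j)/(4 + j) + j) = 9*(j + (-1 + j)/(4 + j)) = 9*j + 9*(-1 + j)/(4 + j))
(M(5)*(-3))*7 = ((9*(-1 + 5² + 5*5)/(4 + 5))*(-3))*7 = ((9*(-1 + 25 + 25)/9)*(-3))*7 = ((9*(⅑)*49)*(-3))*7 = (49*(-3))*7 = -147*7 = -1029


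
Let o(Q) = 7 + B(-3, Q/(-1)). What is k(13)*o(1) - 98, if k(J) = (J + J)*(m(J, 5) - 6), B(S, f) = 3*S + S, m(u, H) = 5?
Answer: 32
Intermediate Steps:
B(S, f) = 4*S
k(J) = -2*J (k(J) = (J + J)*(5 - 6) = (2*J)*(-1) = -2*J)
o(Q) = -5 (o(Q) = 7 + 4*(-3) = 7 - 12 = -5)
k(13)*o(1) - 98 = -2*13*(-5) - 98 = -26*(-5) - 98 = 130 - 98 = 32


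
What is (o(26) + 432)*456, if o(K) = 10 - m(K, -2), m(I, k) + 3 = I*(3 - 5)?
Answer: 226632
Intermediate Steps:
m(I, k) = -3 - 2*I (m(I, k) = -3 + I*(3 - 5) = -3 + I*(-2) = -3 - 2*I)
o(K) = 13 + 2*K (o(K) = 10 - (-3 - 2*K) = 10 + (3 + 2*K) = 13 + 2*K)
(o(26) + 432)*456 = ((13 + 2*26) + 432)*456 = ((13 + 52) + 432)*456 = (65 + 432)*456 = 497*456 = 226632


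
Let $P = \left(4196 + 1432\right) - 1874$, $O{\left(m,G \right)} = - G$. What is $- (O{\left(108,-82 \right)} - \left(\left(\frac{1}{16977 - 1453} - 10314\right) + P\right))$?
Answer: $- \frac{103110407}{15524} \approx -6642.0$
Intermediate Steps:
$P = 3754$ ($P = 5628 - 1874 = 3754$)
$- (O{\left(108,-82 \right)} - \left(\left(\frac{1}{16977 - 1453} - 10314\right) + P\right)) = - (\left(-1\right) \left(-82\right) - \left(\left(\frac{1}{16977 - 1453} - 10314\right) + 3754\right)) = - (82 - \left(\left(\frac{1}{15524} - 10314\right) + 3754\right)) = - (82 - \left(- \frac{160114535}{15524} + 3754\right)) = - (82 - - \frac{101837439}{15524}) = - (82 + \frac{101837439}{15524}) = \left(-1\right) \frac{103110407}{15524} = - \frac{103110407}{15524}$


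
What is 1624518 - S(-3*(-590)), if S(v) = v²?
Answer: -1508382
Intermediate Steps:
1624518 - S(-3*(-590)) = 1624518 - (-3*(-590))² = 1624518 - 1*1770² = 1624518 - 1*3132900 = 1624518 - 3132900 = -1508382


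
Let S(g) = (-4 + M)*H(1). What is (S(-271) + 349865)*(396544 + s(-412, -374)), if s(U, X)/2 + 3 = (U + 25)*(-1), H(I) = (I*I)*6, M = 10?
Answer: 139019866112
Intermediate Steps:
H(I) = 6*I² (H(I) = I²*6 = 6*I²)
S(g) = 36 (S(g) = (-4 + 10)*(6*1²) = 6*(6*1) = 6*6 = 36)
s(U, X) = -56 - 2*U (s(U, X) = -6 + 2*((U + 25)*(-1)) = -6 + 2*((25 + U)*(-1)) = -6 + 2*(-25 - U) = -6 + (-50 - 2*U) = -56 - 2*U)
(S(-271) + 349865)*(396544 + s(-412, -374)) = (36 + 349865)*(396544 + (-56 - 2*(-412))) = 349901*(396544 + (-56 + 824)) = 349901*(396544 + 768) = 349901*397312 = 139019866112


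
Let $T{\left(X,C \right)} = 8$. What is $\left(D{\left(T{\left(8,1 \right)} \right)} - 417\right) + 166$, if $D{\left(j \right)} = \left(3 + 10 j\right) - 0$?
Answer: $-168$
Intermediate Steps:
$D{\left(j \right)} = 3 + 10 j$ ($D{\left(j \right)} = \left(3 + 10 j\right) + \left(-1 + 1\right) = \left(3 + 10 j\right) + 0 = 3 + 10 j$)
$\left(D{\left(T{\left(8,1 \right)} \right)} - 417\right) + 166 = \left(\left(3 + 10 \cdot 8\right) - 417\right) + 166 = \left(\left(3 + 80\right) - 417\right) + 166 = \left(83 - 417\right) + 166 = -334 + 166 = -168$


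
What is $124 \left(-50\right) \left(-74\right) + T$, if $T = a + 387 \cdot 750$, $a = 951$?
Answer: $750001$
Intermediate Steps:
$T = 291201$ ($T = 951 + 387 \cdot 750 = 951 + 290250 = 291201$)
$124 \left(-50\right) \left(-74\right) + T = 124 \left(-50\right) \left(-74\right) + 291201 = \left(-6200\right) \left(-74\right) + 291201 = 458800 + 291201 = 750001$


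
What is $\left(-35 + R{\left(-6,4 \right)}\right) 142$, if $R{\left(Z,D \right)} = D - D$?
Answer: $-4970$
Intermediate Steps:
$R{\left(Z,D \right)} = 0$
$\left(-35 + R{\left(-6,4 \right)}\right) 142 = \left(-35 + 0\right) 142 = \left(-35\right) 142 = -4970$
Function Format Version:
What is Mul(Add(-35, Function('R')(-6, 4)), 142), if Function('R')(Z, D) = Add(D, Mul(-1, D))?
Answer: -4970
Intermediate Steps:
Function('R')(Z, D) = 0
Mul(Add(-35, Function('R')(-6, 4)), 142) = Mul(Add(-35, 0), 142) = Mul(-35, 142) = -4970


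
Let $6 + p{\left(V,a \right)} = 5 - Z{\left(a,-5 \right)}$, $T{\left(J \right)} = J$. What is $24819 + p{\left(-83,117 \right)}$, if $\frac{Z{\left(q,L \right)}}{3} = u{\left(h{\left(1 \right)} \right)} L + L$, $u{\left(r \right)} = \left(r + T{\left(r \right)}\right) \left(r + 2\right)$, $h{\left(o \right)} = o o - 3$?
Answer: $24833$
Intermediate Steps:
$h{\left(o \right)} = -3 + o^{2}$ ($h{\left(o \right)} = o^{2} - 3 = -3 + o^{2}$)
$u{\left(r \right)} = 2 r \left(2 + r\right)$ ($u{\left(r \right)} = \left(r + r\right) \left(r + 2\right) = 2 r \left(2 + r\right)$)
$Z{\left(q,L \right)} = 3 L$ ($Z{\left(q,L \right)} = 3 \left(2 \left(-3 + 1^{2}\right) \left(2 - \left(3 - 1^{2}\right)\right) L + L\right) = 3 \left(2 \left(-3 + 1\right) \left(2 + \left(-3 + 1\right)\right) L + L\right) = 3 \left(2 \left(-2\right) \left(2 - 2\right) L + L\right) = 3 \left(2 \left(-2\right) 0 L + L\right) = 3 \left(0 L + L\right) = 3 \left(0 + L\right) = 3 L$)
$p{\left(V,a \right)} = 14$ ($p{\left(V,a \right)} = -6 - \left(-5 + 3 \left(-5\right)\right) = -6 + \left(5 - -15\right) = -6 + \left(5 + 15\right) = -6 + 20 = 14$)
$24819 + p{\left(-83,117 \right)} = 24819 + 14 = 24833$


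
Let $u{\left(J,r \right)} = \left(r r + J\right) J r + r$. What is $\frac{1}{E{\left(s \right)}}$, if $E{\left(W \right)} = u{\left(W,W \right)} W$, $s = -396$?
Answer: $- \frac{1}{9713546696304} \approx -1.0295 \cdot 10^{-13}$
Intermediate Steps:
$u{\left(J,r \right)} = r + J r \left(J + r^{2}\right)$ ($u{\left(J,r \right)} = \left(r^{2} + J\right) J r + r = \left(J + r^{2}\right) J r + r = J \left(J + r^{2}\right) r + r = J r \left(J + r^{2}\right) + r = r + J r \left(J + r^{2}\right)$)
$E{\left(W \right)} = W^{2} \left(1 + W^{2} + W^{3}\right)$ ($E{\left(W \right)} = W \left(1 + W^{2} + W W^{2}\right) W = W \left(1 + W^{2} + W^{3}\right) W = W^{2} \left(1 + W^{2} + W^{3}\right)$)
$\frac{1}{E{\left(s \right)}} = \frac{1}{\left(-396\right)^{2} + \left(-396\right)^{4} + \left(-396\right)^{5}} = \frac{1}{156816 + 24591257856 - 9738138110976} = \frac{1}{-9713546696304} = - \frac{1}{9713546696304}$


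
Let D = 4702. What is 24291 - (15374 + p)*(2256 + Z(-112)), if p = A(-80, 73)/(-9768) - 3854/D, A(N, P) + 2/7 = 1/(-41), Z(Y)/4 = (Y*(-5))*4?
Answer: -142033479526834375/823853877 ≈ -1.7240e+8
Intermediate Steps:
Z(Y) = -80*Y (Z(Y) = 4*((Y*(-5))*4) = 4*(-5*Y*4) = 4*(-20*Y) = -80*Y)
A(N, P) = -89/287 (A(N, P) = -2/7 + 1/(-41) = -2/7 - 1/41 = -89/287)
p = -5401973393/6590831016 (p = -89/287/(-9768) - 3854/4702 = -89/287*(-1/9768) - 3854*1/4702 = 89/2803416 - 1927/2351 = -5401973393/6590831016 ≈ -0.81962)
24291 - (15374 + p)*(2256 + Z(-112)) = 24291 - (15374 - 5401973393/6590831016)*(2256 - 80*(-112)) = 24291 - 101322034066591*(2256 + 8960)/6590831016 = 24291 - 101322034066591*11216/6590831016 = 24291 - 1*142053491761360582/823853877 = 24291 - 142053491761360582/823853877 = -142033479526834375/823853877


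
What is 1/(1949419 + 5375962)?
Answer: 1/7325381 ≈ 1.3651e-7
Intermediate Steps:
1/(1949419 + 5375962) = 1/7325381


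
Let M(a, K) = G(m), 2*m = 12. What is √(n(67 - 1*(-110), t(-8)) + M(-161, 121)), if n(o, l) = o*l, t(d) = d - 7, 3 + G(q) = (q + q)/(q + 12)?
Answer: 2*I*√5979/3 ≈ 51.549*I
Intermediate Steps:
m = 6 (m = (½)*12 = 6)
G(q) = -3 + 2*q/(12 + q) (G(q) = -3 + (q + q)/(q + 12) = -3 + (2*q)/(12 + q) = -3 + 2*q/(12 + q))
M(a, K) = -7/3 (M(a, K) = (-36 - 1*6)/(12 + 6) = (-36 - 6)/18 = (1/18)*(-42) = -7/3)
t(d) = -7 + d
n(o, l) = l*o
√(n(67 - 1*(-110), t(-8)) + M(-161, 121)) = √((-7 - 8)*(67 - 1*(-110)) - 7/3) = √(-15*(67 + 110) - 7/3) = √(-15*177 - 7/3) = √(-2655 - 7/3) = √(-7972/3) = 2*I*√5979/3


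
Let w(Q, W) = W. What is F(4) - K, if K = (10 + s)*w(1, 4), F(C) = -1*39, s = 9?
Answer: -115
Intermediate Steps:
F(C) = -39
K = 76 (K = (10 + 9)*4 = 19*4 = 76)
F(4) - K = -39 - 1*76 = -39 - 76 = -115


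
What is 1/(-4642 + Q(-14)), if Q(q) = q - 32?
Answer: -1/4688 ≈ -0.00021331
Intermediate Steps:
Q(q) = -32 + q
1/(-4642 + Q(-14)) = 1/(-4642 + (-32 - 14)) = 1/(-4642 - 46) = 1/(-4688) = -1/4688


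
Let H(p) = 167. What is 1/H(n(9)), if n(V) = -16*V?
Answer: 1/167 ≈ 0.0059880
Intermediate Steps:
1/H(n(9)) = 1/167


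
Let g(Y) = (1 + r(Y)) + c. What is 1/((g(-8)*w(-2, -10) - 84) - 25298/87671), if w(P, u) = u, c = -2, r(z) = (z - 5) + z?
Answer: 87671/11897958 ≈ 0.0073686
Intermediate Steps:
r(z) = -5 + 2*z (r(z) = (-5 + z) + z = -5 + 2*z)
g(Y) = -6 + 2*Y (g(Y) = (1 + (-5 + 2*Y)) - 2 = (-4 + 2*Y) - 2 = -6 + 2*Y)
1/((g(-8)*w(-2, -10) - 84) - 25298/87671) = 1/(((-6 + 2*(-8))*(-10) - 84) - 25298/87671) = 1/(((-6 - 16)*(-10) - 84) - 25298*1/87671) = 1/((-22*(-10) - 84) - 25298/87671) = 1/((220 - 84) - 25298/87671) = 1/(136 - 25298/87671) = 1/(11897958/87671) = 87671/11897958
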